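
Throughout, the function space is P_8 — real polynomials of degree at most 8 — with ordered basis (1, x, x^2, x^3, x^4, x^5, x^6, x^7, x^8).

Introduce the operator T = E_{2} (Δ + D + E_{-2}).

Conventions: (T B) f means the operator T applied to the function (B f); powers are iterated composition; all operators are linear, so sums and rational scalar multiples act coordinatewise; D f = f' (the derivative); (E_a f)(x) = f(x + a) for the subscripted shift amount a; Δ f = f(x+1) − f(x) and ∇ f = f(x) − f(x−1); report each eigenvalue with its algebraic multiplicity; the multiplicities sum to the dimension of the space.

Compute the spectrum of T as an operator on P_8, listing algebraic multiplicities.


image of 1: 1
image of x: x + 2
image of x^2: x^2 + 4x + 9
image of x^3: x^3 + 6x^2 + 27x + 31
image of x^4: x^4 + 8x^3 + 54x^2 + 124x + 97
image of x^5: x^5 + 10x^4 + 90x^3 + 310x^2 + 485x + 291
image of x^6: x^6 + 12x^5 + 135x^4 + 620x^3 + 1455x^2 + 1746x + 857
image of x^7: x^7 + 14x^6 + 189x^5 + 1085x^4 + 3395x^3 + 6111x^2 + 5999x + 2507
image of x^8: x^8 + 16x^7 + 252x^6 + 1736x^5 + 6790x^4 + 16296x^3 + 23996x^2 + 20056x + 7329
the matrix is upper triangular; its diagonal is (1, 1, 1, 1, 1, 1, 1, 1, 1)
for a triangular matrix the eigenvalues are the diagonal entries, with algebraic multiplicity their repetition count

λ = 1 (multiplicity 9)


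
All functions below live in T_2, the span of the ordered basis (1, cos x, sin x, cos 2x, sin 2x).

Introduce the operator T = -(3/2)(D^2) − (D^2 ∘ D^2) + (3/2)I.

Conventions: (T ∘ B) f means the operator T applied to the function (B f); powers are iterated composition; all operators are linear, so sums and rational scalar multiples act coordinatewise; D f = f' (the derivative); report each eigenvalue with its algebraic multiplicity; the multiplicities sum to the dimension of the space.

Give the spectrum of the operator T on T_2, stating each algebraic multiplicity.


image of 1: 3/2
image of cos x: 2cos x
image of sin x: 2sin x
image of cos 2x: -(17/2)cos 2x
image of sin 2x: -(17/2)sin 2x
the matrix is diagonal; its diagonal is (3/2, 2, 2, -17/2, -17/2)
for a triangular matrix the eigenvalues are the diagonal entries, with algebraic multiplicity their repetition count

λ = -17/2 (multiplicity 2), λ = 3/2 (multiplicity 1), λ = 2 (multiplicity 2)


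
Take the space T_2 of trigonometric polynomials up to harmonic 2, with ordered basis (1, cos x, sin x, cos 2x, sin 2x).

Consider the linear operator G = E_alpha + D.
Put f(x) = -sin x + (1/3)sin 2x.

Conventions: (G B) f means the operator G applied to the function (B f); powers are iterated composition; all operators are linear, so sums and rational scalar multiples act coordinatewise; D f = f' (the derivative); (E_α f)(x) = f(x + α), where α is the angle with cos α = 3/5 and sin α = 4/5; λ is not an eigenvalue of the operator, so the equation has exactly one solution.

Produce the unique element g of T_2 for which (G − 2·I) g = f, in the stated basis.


the result is g(x) = (9/26)cos x + (7/26)sin x - (74/1047)cos 2x - (19/349)sin 2x

write g with unknown coordinates in the stated basis and equate coefficients in (G − 2·I) g = f
solving from the highest basis element down gives g = (9/26)cos x + (7/26)sin x - (74/1047)cos 2x - (19/349)sin 2x
check: G g = (9/13)cos x - (6/13)sin x - (148/1047)cos 2x + (235/1047)sin 2x
so G g − 2·g = -sin x + (1/3)sin 2x = f ✓


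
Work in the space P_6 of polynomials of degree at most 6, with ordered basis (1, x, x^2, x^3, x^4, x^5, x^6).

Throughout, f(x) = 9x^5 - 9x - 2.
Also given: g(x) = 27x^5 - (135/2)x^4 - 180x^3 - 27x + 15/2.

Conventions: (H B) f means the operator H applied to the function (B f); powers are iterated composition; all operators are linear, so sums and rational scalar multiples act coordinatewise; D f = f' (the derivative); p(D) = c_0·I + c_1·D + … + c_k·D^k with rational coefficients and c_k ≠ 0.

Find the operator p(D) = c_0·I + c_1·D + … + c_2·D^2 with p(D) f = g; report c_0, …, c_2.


D^0 f = 9x^5 - 9x - 2
D^1 f = 45x^4 - 9
D^2 f = 180x^3
matching coefficients of g against c_0 f + c_1 Df + … from the top degree down determines the c_i
solution: c_0 = 3, c_1 = -3/2, c_2 = -1

p(D) = 3·I − (3/2)·D − D^2, i.e. c_0 = 3, c_1 = -3/2, c_2 = -1


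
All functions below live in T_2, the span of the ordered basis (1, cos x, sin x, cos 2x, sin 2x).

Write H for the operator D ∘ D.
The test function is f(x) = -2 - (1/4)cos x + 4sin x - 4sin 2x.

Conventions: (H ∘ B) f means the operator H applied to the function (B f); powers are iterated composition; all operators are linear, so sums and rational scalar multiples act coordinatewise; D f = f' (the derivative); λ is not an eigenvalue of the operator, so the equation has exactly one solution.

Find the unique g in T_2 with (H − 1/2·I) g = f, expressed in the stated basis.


the image equals g(x) = 4 + (1/6)cos x - (8/3)sin x + (8/9)sin 2x

write g with unknown coordinates in the stated basis and equate coefficients in (H − 1/2·I) g = f
solving from the highest basis element down gives g = 4 + (1/6)cos x - (8/3)sin x + (8/9)sin 2x
check: H g = -(1/6)cos x + (8/3)sin x - (32/9)sin 2x
so H g − 1/2·g = -2 - (1/4)cos x + 4sin x - 4sin 2x = f ✓


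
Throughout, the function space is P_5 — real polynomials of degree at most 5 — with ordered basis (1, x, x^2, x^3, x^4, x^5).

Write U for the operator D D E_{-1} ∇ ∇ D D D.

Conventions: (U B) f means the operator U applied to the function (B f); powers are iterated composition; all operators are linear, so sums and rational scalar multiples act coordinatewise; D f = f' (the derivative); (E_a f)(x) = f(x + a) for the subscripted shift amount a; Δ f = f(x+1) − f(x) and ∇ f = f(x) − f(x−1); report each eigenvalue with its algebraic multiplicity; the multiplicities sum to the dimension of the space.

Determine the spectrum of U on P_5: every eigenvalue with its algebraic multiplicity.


image of 1: 0
image of x: 0
image of x^2: 0
image of x^3: 0
image of x^4: 0
image of x^5: 0
the matrix is upper triangular; its diagonal is (0, 0, 0, 0, 0, 0)
for a triangular matrix the eigenvalues are the diagonal entries, with algebraic multiplicity their repetition count

λ = 0 (multiplicity 6)


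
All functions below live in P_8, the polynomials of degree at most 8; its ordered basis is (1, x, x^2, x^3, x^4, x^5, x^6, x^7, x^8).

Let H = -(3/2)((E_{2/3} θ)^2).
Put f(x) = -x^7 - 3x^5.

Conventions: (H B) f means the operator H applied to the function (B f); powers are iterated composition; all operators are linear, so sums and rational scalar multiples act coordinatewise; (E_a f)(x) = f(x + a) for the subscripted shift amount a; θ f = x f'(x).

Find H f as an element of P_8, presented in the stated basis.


the result is g(x) = (147/2)x^7 + 637x^6 + (4929/2)x^5 + (49195/9)x^4 + (200000/27)x^3 + 6048x^2 + (660608/243)x + 373504/729

θ f = -7x^7 - 15x^5
E_{2/3} θ f = -7x^7 - (98/3)x^6 - (241/3)x^5 - (3310/27)x^4 - (9320/81)x^3 - (5168/81)x^2 - (13936/729)x - 5216/2187
θ (E_{2/3} θ) f = -49x^7 - 196x^6 - (1205/3)x^5 - (13240/27)x^4 - (9320/27)x^3 - (10336/81)x^2 - (13936/729)x
E_{2/3} θ (E_{2/3} θ) f = -49x^7 - (1274/3)x^6 - 1643x^5 - (98390/27)x^4 - (400000/81)x^3 - 4032x^2 - (1321216/729)x - 747008/2187
(-(3/2)((E_{2/3} θ)^2)) f = (147/2)x^7 + 637x^6 + (4929/2)x^5 + (49195/9)x^4 + (200000/27)x^3 + 6048x^2 + (660608/243)x + 373504/729


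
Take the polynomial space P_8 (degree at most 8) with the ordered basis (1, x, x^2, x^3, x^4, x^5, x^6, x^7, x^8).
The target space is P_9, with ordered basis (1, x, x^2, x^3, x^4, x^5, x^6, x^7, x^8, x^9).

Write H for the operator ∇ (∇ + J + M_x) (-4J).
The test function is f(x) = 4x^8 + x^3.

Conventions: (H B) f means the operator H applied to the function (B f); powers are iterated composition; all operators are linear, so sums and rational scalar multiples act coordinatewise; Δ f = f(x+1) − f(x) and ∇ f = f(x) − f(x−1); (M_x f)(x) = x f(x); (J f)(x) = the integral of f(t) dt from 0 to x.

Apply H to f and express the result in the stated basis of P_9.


the result is g(x) = -(176/9)x^9 + 88x^8 - (1088/3)x^7 + (3920/3)x^6 - (18144/5)x^5 + (21374/3)x^4 - (28444/3)x^3 + 8128x^2 - (36482/9)x + 40204/45

J f = (4/9)x^9 + (1/4)x^4
(-4J) f = -(16/9)x^9 - x^4
∇ (-4J) f = -16x^8 + 64x^7 - (448/3)x^6 + 224x^5 - 224x^4 + (436/3)x^3 - 58x^2 + 12x - 7/9
J (-4J) f = -(8/45)x^10 - (1/5)x^5
M_x (-4J) f = -(16/9)x^10 - x^5
(∇ + J + M_x) (-4J) f = -(88/45)x^10 - 16x^8 + 64x^7 - (448/3)x^6 + (1114/5)x^5 - 224x^4 + (436/3)x^3 - 58x^2 + 12x - 7/9
∇ (∇ + J + M_x) (-4J) f = -(176/9)x^9 + 88x^8 - (1088/3)x^7 + (3920/3)x^6 - (18144/5)x^5 + (21374/3)x^4 - (28444/3)x^3 + 8128x^2 - (36482/9)x + 40204/45


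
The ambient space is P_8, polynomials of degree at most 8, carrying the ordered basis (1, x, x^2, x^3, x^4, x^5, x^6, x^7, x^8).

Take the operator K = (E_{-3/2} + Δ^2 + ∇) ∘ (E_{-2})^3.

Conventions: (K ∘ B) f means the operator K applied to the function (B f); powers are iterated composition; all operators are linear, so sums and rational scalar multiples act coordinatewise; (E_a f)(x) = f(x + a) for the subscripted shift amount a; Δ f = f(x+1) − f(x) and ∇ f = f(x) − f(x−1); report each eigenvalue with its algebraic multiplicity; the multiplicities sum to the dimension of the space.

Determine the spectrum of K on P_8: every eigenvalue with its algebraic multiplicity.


λ = 1 (multiplicity 9)

image of 1: 1
image of x: x - 13/2
image of x^2: x^2 - 13x + 181/4
image of x^3: x^3 - (39/2)x^2 + (543/4)x - 2599/8
image of x^4: x^4 - 26x^3 + (543/2)x^2 - (2599/2)x + 37777/16
image of x^5: x^5 - (65/2)x^4 + (905/2)x^3 - (12995/4)x^2 + (188885/16)x - 551983/32
image of x^6: x^6 - 39x^5 + (2715/4)x^4 - (12995/2)x^3 + (566655/16)x^2 - (1655949/16)x + 8095201/64
image of x^7: x^7 - (91/2)x^6 + (3801/4)x^5 - (90965/8)x^4 + (1322195/16)x^3 - (11591643/32)x^2 + (56666407/64)x - 119206639/128
image of x^8: x^8 - 52x^7 + 1267x^6 - 18193x^5 + (1322195/8)x^4 - (3863881/4)x^3 + (56666407/16)x^2 - (119206639/16)x + 1763842177/256
the matrix is upper triangular; its diagonal is (1, 1, 1, 1, 1, 1, 1, 1, 1)
for a triangular matrix the eigenvalues are the diagonal entries, with algebraic multiplicity their repetition count


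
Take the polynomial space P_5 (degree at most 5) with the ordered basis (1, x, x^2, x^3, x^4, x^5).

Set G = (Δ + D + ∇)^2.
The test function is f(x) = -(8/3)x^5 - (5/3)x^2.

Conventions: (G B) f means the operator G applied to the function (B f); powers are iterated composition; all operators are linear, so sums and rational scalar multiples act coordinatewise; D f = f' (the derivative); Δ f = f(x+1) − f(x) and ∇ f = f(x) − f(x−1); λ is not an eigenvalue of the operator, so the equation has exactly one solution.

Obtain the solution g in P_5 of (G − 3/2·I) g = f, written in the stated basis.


g(x) = (16/9)x^5 + (640/3)x^3 + (10/9)x^2 + (71680/9)x + 40/3

write g with unknown coordinates in the stated basis and equate coefficients in (G − 3/2·I) g = f
solving from the highest basis element down gives g = (16/9)x^5 + (640/3)x^3 + (10/9)x^2 + (71680/9)x + 40/3
check: G g = 320x^3 + (35840/3)x + 20
so G g − 3/2·g = -(8/3)x^5 - (5/3)x^2 = f ✓


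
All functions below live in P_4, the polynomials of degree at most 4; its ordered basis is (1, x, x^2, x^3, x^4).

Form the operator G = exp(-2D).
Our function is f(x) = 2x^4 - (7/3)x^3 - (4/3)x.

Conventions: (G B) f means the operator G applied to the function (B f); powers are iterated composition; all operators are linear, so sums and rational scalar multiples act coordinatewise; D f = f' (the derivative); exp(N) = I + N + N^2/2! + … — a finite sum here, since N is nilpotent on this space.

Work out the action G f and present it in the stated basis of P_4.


the image equals g(x) = 2x^4 - (55/3)x^3 + 62x^2 - (280/3)x + 160/3

order-1 term: -16x^3 + 14x^2 + 8/3
order-2 term: 48x^2 - 28x
order-3 term: -64x + 56/3
order-4 term: 32
the series for exp(-2D) f terminates at order 4
exp(-2D) f = 2x^4 - (55/3)x^3 + 62x^2 - (280/3)x + 160/3


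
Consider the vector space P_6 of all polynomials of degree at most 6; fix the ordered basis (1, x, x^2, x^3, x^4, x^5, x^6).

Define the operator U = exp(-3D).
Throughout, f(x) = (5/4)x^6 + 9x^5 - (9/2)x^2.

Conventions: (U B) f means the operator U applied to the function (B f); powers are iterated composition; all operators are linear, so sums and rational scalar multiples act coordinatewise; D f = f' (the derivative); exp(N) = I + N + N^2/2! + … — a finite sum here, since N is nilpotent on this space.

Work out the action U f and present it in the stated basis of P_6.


the result is g(x) = (5/4)x^6 - (27/2)x^5 + (135/4)x^4 + 135x^3 - (3663/4)x^2 + (3699/2)x - 5265/4

order-1 term: -(45/2)x^5 - 135x^4 + 27x
order-2 term: (675/4)x^4 + 810x^3 - 81/2
order-3 term: -675x^3 - 2430x^2
order-4 term: (6075/4)x^2 + 3645x
order-5 term: -(3645/2)x - 2187
order-6 term: 3645/4
the series for exp(-3D) f terminates at order 6
exp(-3D) f = (5/4)x^6 - (27/2)x^5 + (135/4)x^4 + 135x^3 - (3663/4)x^2 + (3699/2)x - 5265/4


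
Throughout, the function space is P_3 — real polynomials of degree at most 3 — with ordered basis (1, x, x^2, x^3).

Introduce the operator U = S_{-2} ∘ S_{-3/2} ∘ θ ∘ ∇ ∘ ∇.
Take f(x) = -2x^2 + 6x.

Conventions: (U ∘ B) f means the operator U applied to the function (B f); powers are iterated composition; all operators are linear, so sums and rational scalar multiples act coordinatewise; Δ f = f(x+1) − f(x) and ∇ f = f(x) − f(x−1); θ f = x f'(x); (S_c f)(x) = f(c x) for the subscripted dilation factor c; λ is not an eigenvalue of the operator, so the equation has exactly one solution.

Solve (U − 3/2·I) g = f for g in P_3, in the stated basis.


write g with unknown coordinates in the stated basis and equate coefficients in (U − 3/2·I) g = f
solving from the highest basis element down gives g = (4/3)x^2 - 4x
check: U g = 0
so U g − 3/2·g = -2x^2 + 6x = f ✓

the image equals g(x) = (4/3)x^2 - 4x


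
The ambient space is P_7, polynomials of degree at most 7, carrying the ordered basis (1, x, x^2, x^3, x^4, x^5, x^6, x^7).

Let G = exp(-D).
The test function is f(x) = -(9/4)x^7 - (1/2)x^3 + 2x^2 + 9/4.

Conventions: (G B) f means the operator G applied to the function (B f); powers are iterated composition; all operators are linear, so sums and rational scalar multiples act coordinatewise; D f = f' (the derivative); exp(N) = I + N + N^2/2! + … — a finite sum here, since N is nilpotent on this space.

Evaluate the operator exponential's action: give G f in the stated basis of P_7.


the image equals g(x) = -(9/4)x^7 + (63/4)x^6 - (189/4)x^5 + (315/4)x^4 - (317/4)x^3 + (203/4)x^2 - (85/4)x + 7

order-1 term: (63/4)x^6 + (3/2)x^2 - 4x
order-2 term: -(189/4)x^5 - (3/2)x + 2
order-3 term: (315/4)x^4 + 1/2
order-4 term: -(315/4)x^3
order-5 term: (189/4)x^2
order-6 term: -(63/4)x
order-7 term: 9/4
the series for exp(-D) f terminates at order 7
exp(-D) f = -(9/4)x^7 + (63/4)x^6 - (189/4)x^5 + (315/4)x^4 - (317/4)x^3 + (203/4)x^2 - (85/4)x + 7


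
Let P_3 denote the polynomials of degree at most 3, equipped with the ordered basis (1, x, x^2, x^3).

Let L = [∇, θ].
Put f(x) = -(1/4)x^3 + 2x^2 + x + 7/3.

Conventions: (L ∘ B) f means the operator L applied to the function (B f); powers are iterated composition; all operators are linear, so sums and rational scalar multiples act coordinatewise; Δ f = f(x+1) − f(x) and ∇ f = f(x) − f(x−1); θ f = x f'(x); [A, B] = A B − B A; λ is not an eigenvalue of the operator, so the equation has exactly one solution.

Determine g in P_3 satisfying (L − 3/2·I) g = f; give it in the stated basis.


write g with unknown coordinates in the stated basis and equate coefficients in (L − 3/2·I) g = f
solving from the highest basis element down gives g = (1/6)x^3 - x^2 - (8/3)x - 5/3
check: L g = (1/2)x^2 - 3x - 1/6
so L g − 3/2·g = -(1/4)x^3 + 2x^2 + x + 7/3 = f ✓

g(x) = (1/6)x^3 - x^2 - (8/3)x - 5/3


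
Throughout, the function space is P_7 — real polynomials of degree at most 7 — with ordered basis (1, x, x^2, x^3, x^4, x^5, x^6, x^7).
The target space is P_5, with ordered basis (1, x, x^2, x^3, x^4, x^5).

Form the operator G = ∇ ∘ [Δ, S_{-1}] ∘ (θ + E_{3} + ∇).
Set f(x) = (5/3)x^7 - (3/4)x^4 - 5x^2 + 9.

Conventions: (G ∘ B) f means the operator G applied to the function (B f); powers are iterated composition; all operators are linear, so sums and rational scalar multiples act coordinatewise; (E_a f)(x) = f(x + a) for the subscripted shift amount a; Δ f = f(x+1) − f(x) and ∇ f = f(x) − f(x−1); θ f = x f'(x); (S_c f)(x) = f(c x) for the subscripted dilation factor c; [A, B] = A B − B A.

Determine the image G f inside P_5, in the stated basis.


the result is g(x) = -1120x^5 + 5600x^4 - (72800/3)x^3 + 75510x^2 - (395218/3)x + 101024

θ f = (35/3)x^7 - 3x^4 - 10x^2
E_{3} f = (5/3)x^7 + 35x^6 + 315x^5 + (6297/4)x^4 + 4716x^3 + (16919/2)x^2 + 8394x + 14193/4
∇ f = (35/3)x^6 - 35x^5 + (175/3)x^4 - (184/3)x^3 + (79/2)x^2 - (74/3)x + 89/12
(θ + E_{3} + ∇) f = (40/3)x^7 + (140/3)x^6 + 280x^5 + (19555/12)x^4 + (13964/3)x^3 + 8489x^2 + (25108/3)x + 10667/3
S_{-1} (θ + E_{3} + ∇) f = -(40/3)x^7 + (140/3)x^6 - 280x^5 + (19555/12)x^4 - (13964/3)x^3 + 8489x^2 - (25108/3)x + 10667/3
Δ S_{-1} (θ + E_{3} + ∇) f = -(280/3)x^6 - (3500/3)x^4 + 4185x^3 - (13133/2)x^2 + 8319x - 37825/12
Δ (θ + E_{3} + ∇) f = (280/3)x^6 + 560x^5 + (7700/3)x^4 + (32155/3)x^3 + (55043/2)x^2 + (117701/3)x + 281791/12
S_{-1} Δ (θ + E_{3} + ∇) f = (280/3)x^6 - 560x^5 + (7700/3)x^4 - (32155/3)x^3 + (55043/2)x^2 - (117701/3)x + 281791/12
[Δ, S_{-1}] (θ + E_{3} + ∇) f = -(560/3)x^6 + 560x^5 - (11200/3)x^4 + (44710/3)x^3 - 34088x^2 + (142658/3)x - 79904/3
∇ [Δ, S_{-1}] (θ + E_{3} + ∇) f = -1120x^5 + 5600x^4 - (72800/3)x^3 + 75510x^2 - (395218/3)x + 101024


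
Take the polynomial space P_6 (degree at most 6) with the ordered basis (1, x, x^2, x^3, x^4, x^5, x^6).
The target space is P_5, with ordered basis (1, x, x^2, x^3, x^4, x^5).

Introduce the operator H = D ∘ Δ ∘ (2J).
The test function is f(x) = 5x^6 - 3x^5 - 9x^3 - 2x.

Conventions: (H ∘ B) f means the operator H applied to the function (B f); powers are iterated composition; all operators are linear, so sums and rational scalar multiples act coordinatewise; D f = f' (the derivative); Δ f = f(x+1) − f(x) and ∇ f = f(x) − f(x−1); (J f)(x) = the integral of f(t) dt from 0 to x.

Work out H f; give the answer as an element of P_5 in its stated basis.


J f = (5/7)x^7 - (1/2)x^6 - (9/4)x^4 - x^2
(2J) f = (10/7)x^7 - x^6 - (9/2)x^4 - 2x^2
Δ (2J) f = 10x^6 + 24x^5 + 35x^4 + 12x^3 - 12x^2 - 18x - 85/14
D Δ (2J) f = 60x^5 + 120x^4 + 140x^3 + 36x^2 - 24x - 18

the result is g(x) = 60x^5 + 120x^4 + 140x^3 + 36x^2 - 24x - 18


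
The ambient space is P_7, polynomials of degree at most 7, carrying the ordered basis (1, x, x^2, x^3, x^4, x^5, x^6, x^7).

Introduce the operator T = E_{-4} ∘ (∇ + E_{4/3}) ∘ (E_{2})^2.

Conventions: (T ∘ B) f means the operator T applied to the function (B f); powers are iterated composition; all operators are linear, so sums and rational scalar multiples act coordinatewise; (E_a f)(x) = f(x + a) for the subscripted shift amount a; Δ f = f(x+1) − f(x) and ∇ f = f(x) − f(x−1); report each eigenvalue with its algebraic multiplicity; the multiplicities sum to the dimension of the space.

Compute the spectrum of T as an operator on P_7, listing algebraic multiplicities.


λ = 1 (multiplicity 8)

image of 1: 1
image of x: x + 7/3
image of x^2: x^2 + (14/3)x + 7/9
image of x^3: x^3 + 7x^2 + (7/3)x + 91/27
image of x^4: x^4 + (28/3)x^3 + (14/3)x^2 + (364/27)x + 175/81
image of x^5: x^5 + (35/3)x^4 + (70/9)x^3 + (910/27)x^2 + (875/81)x + 1267/243
image of x^6: x^6 + 14x^5 + (35/3)x^4 + (1820/27)x^3 + (875/27)x^2 + (2534/81)x + 3367/729
image of x^7: x^7 + (49/3)x^6 + (49/3)x^5 + (3185/27)x^4 + (6125/81)x^3 + (8869/81)x^2 + (23569/729)x + 18571/2187
the matrix is upper triangular; its diagonal is (1, 1, 1, 1, 1, 1, 1, 1)
for a triangular matrix the eigenvalues are the diagonal entries, with algebraic multiplicity their repetition count


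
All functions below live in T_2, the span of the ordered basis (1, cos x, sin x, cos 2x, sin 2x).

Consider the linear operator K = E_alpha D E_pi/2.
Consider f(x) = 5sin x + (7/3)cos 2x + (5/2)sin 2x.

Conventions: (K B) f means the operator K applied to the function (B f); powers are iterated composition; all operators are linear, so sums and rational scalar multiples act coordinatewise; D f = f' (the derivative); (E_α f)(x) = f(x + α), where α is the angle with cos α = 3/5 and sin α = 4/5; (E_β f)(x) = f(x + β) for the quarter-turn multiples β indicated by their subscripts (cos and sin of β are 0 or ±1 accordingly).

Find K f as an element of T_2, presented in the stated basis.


E_pi/2 f = 5cos x - (7/3)cos 2x - (5/2)sin 2x
D E_pi/2 f = -5sin x - 5cos 2x + (14/3)sin 2x
E_alpha D E_pi/2 f = -4cos x - 3sin x + (147/25)cos 2x + (262/75)sin 2x

the result is g(x) = -4cos x - 3sin x + (147/25)cos 2x + (262/75)sin 2x


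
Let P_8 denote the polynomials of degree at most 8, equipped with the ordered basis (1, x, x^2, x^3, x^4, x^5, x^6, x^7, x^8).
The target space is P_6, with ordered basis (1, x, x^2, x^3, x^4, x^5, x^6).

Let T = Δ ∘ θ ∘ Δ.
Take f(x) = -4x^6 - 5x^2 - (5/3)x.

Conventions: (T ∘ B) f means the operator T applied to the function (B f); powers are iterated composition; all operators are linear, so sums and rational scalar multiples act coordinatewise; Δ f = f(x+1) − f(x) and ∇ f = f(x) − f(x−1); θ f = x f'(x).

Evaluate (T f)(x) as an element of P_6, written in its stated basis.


Δ f = -24x^5 - 60x^4 - 80x^3 - 60x^2 - 34x - 32/3
θ Δ f = -120x^5 - 240x^4 - 240x^3 - 120x^2 - 34x
Δ (θ ∘ Δ) f = -600x^4 - 2160x^3 - 3360x^2 - 2520x - 754

the result is g(x) = -600x^4 - 2160x^3 - 3360x^2 - 2520x - 754


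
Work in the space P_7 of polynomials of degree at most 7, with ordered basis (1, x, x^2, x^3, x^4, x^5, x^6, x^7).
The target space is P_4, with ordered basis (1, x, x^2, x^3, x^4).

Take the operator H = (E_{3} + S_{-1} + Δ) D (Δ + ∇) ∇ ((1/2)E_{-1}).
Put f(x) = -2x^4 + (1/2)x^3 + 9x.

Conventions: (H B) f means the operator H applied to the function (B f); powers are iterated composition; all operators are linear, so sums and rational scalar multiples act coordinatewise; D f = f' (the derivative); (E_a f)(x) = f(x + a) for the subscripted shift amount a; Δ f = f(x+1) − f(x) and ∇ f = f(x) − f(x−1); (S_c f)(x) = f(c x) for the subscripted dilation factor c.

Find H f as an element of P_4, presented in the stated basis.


E_{-1} f = -2x^4 + (17/2)x^3 - (27/2)x^2 + (37/2)x - 23/2
((1/2)E_{-1}) f = -x^4 + (17/4)x^3 - (27/4)x^2 + (37/4)x - 23/4
∇ ((1/2)E_{-1}) f = -4x^3 + (75/4)x^2 - (121/4)x + 85/4
Δ ∇ ((1/2)E_{-1}) f = -12x^2 + (51/2)x - 31/2
∇ ∇ ((1/2)E_{-1}) f = -12x^2 + (99/2)x - 53
(Δ + ∇) ∇ ((1/2)E_{-1}) f = -24x^2 + 75x - 137/2
D ((Δ + ∇) ∇ ((1/2)E_{-1})) f = -48x + 75
E_{3} D ((Δ + ∇) ∇ ((1/2)E_{-1})) f = -48x - 69
S_{-1} D ((Δ + ∇) ∇ ((1/2)E_{-1})) f = 48x + 75
Δ D ((Δ + ∇) ∇ ((1/2)E_{-1})) f = -48
(E_{3} + S_{-1} + Δ) D ((Δ + ∇) ∇ ((1/2)E_{-1})) f = -42

the image equals g(x) = -42


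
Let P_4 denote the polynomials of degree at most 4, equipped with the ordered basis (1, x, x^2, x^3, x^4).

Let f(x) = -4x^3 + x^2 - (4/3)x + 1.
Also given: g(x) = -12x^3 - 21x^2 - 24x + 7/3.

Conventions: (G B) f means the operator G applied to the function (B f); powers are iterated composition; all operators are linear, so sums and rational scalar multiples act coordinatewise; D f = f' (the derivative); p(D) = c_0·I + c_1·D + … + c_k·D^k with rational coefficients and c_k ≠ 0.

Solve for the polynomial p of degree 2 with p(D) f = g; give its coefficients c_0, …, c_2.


p(D) = 3·I + 2·D + D^2, i.e. c_0 = 3, c_1 = 2, c_2 = 1

D^0 f = -4x^3 + x^2 - (4/3)x + 1
D^1 f = -12x^2 + 2x - 4/3
D^2 f = -24x + 2
matching coefficients of g against c_0 f + c_1 Df + … from the top degree down determines the c_i
solution: c_0 = 3, c_1 = 2, c_2 = 1


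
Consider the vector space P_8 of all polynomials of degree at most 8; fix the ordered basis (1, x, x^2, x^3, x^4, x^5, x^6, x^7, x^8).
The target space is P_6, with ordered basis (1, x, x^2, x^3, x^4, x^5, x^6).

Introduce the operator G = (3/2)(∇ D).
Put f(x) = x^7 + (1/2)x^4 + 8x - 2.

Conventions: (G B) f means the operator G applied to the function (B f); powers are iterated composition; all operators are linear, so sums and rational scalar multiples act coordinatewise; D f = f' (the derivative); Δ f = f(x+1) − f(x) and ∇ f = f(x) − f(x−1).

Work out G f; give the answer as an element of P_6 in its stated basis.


the result is g(x) = 63x^5 - (315/2)x^4 + 210x^3 - (297/2)x^2 + 54x - 15/2

D f = 7x^6 + 2x^3 + 8
∇ D f = 42x^5 - 105x^4 + 140x^3 - 99x^2 + 36x - 5
((3/2)(∇ D)) f = 63x^5 - (315/2)x^4 + 210x^3 - (297/2)x^2 + 54x - 15/2


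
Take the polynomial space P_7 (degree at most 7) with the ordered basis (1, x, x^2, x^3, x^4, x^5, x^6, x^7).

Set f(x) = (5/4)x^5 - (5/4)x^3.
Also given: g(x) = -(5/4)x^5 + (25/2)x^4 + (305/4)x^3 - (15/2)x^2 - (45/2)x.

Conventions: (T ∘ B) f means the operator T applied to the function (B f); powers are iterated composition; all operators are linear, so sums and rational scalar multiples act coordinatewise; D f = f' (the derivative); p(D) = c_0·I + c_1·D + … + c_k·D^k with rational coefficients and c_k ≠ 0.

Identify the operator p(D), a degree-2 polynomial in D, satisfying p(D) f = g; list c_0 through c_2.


D^0 f = (5/4)x^5 - (5/4)x^3
D^1 f = (25/4)x^4 - (15/4)x^2
D^2 f = 25x^3 - (15/2)x
matching coefficients of g against c_0 f + c_1 Df + … from the top degree down determines the c_i
solution: c_0 = -1, c_1 = 2, c_2 = 3

c_0 = -1, c_1 = 2, c_2 = 3


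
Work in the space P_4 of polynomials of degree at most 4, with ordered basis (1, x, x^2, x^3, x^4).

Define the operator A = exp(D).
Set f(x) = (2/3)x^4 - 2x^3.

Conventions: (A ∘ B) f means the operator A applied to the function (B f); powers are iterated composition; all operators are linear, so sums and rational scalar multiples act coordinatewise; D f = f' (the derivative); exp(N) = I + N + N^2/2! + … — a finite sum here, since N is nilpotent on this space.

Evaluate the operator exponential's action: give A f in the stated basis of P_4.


order-1 term: (8/3)x^3 - 6x^2
order-2 term: 4x^2 - 6x
order-3 term: (8/3)x - 2
order-4 term: 2/3
the series for exp(D) f terminates at order 4
exp(D) f = (2/3)x^4 + (2/3)x^3 - 2x^2 - (10/3)x - 4/3

g(x) = (2/3)x^4 + (2/3)x^3 - 2x^2 - (10/3)x - 4/3


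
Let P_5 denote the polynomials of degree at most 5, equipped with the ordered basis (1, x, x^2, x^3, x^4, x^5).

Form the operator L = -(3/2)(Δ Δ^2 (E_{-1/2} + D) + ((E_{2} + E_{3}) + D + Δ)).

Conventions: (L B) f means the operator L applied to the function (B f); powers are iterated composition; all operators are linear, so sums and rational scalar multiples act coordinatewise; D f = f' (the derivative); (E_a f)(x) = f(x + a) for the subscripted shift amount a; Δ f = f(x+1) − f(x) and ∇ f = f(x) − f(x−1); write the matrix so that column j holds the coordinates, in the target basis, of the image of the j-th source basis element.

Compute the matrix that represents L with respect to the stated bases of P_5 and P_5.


image of 1: -3
image of x: -3x - 21/2
image of x^2: -3x^2 - 21x - 21
image of x^3: -3x^3 - (63/2)x^2 - 63x - 63
image of x^4: -3x^4 - 42x^3 - 126x^2 - 252x - 219
image of x^5: -3x^5 - (105/2)x^4 - 210x^3 - 630x^2 - 1095x - 1593/2
each image's coordinates form column j of the matrix

the matrix is [[-3, -21/2, -21, -63, -219, -1593/2]; [0, -3, -21, -63, -252, -1095]; [0, 0, -3, -63/2, -126, -630]; [0, 0, 0, -3, -42, -210]; [0, 0, 0, 0, -3, -105/2]; [0, 0, 0, 0, 0, -3]] (rows listed top to bottom)


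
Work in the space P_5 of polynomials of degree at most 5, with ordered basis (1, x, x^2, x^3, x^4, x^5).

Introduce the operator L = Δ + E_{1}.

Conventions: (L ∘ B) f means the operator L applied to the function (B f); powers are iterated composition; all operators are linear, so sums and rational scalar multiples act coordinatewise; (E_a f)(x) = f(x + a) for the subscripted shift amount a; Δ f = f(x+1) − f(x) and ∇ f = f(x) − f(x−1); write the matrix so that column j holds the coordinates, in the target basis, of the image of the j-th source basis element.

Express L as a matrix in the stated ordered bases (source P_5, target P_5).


image of 1: 1
image of x: x + 2
image of x^2: x^2 + 4x + 2
image of x^3: x^3 + 6x^2 + 6x + 2
image of x^4: x^4 + 8x^3 + 12x^2 + 8x + 2
image of x^5: x^5 + 10x^4 + 20x^3 + 20x^2 + 10x + 2
each image's coordinates form column j of the matrix

the matrix is [[1, 2, 2, 2, 2, 2]; [0, 1, 4, 6, 8, 10]; [0, 0, 1, 6, 12, 20]; [0, 0, 0, 1, 8, 20]; [0, 0, 0, 0, 1, 10]; [0, 0, 0, 0, 0, 1]] (rows listed top to bottom)


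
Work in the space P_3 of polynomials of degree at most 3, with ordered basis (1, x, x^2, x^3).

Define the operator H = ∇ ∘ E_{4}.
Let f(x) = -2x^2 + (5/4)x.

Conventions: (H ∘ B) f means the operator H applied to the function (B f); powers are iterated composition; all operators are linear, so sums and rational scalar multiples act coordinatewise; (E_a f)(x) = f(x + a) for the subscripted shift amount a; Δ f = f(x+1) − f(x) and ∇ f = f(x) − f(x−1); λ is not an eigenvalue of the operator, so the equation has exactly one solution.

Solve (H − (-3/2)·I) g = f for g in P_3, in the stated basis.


write g with unknown coordinates in the stated basis and equate coefficients in (H − (-3/2)·I) g = f
solving from the highest basis element down gives g = -(4/3)x^2 + (47/18)x + 121/27
check: H g = -(8/3)x - 121/18
so H g − (-3/2)·g = -2x^2 + (5/4)x = f ✓

g(x) = -(4/3)x^2 + (47/18)x + 121/27


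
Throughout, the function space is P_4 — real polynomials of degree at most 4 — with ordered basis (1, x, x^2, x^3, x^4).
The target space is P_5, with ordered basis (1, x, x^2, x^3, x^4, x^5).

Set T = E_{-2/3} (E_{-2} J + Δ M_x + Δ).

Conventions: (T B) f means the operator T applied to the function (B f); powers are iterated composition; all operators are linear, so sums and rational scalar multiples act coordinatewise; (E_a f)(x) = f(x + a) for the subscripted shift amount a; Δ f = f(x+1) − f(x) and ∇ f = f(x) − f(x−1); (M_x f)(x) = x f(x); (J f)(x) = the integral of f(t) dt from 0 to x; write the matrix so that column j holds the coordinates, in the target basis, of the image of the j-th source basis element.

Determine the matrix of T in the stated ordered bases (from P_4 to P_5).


image of 1: x - 5/3
image of x: (1/2)x^2 - (2/3)x + 38/9
image of x^2: (1/3)x^3 + (1/3)x^2 + (73/9)x - 512/81
image of x^3: (1/4)x^4 + (4/3)x^3 + (35/3)x^2 - (503/27)x + 1036/81
image of x^4: (1/5)x^5 + (7/3)x^4 + (134/9)x^3 - (988/27)x^2 + (4129/81)x - 32828/1215
each image's coordinates form column j of the matrix

the matrix is [[-5/3, 38/9, -512/81, 1036/81, -32828/1215]; [1, -2/3, 73/9, -503/27, 4129/81]; [0, 1/2, 1/3, 35/3, -988/27]; [0, 0, 1/3, 4/3, 134/9]; [0, 0, 0, 1/4, 7/3]; [0, 0, 0, 0, 1/5]] (rows listed top to bottom)


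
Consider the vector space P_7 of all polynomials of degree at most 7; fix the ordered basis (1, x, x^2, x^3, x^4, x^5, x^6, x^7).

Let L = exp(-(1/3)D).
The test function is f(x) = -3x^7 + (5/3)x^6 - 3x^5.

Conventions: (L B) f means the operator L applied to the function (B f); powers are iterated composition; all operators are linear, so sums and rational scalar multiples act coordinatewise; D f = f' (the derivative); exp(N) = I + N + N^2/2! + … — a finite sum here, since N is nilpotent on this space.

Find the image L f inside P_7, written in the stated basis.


the result is g(x) = -3x^7 + (26/3)x^6 - (40/3)x^5 + (35/3)x^4 - (475/81)x^3 + (136/81)x^2 - (62/243)x + 35/2187

order-1 term: 7x^6 - (10/3)x^5 + 5x^4
order-2 term: -7x^5 + (25/9)x^4 - (10/3)x^3
order-3 term: (35/9)x^4 - (100/81)x^3 + (10/9)x^2
order-4 term: -(35/27)x^3 + (25/81)x^2 - (5/27)x
order-5 term: (7/27)x^2 - (10/243)x + 1/81
order-6 term: -(7/243)x + 5/2187
order-7 term: 1/729
the series for exp(-(1/3)D) f terminates at order 7
exp(-(1/3)D) f = -3x^7 + (26/3)x^6 - (40/3)x^5 + (35/3)x^4 - (475/81)x^3 + (136/81)x^2 - (62/243)x + 35/2187


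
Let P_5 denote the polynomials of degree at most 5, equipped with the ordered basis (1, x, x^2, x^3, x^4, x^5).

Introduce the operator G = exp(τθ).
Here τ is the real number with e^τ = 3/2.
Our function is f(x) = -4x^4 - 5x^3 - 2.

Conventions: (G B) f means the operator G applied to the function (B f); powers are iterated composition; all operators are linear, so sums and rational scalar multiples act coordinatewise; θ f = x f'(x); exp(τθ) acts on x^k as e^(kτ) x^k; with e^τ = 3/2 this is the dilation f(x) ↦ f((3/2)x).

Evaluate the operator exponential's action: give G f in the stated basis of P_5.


exp(τθ) x^k = e^(kτ) x^k; with e^τ = 3/2 this sends x^k to (3/2)^k x^k
x^3 ↦ 27/8 x^3
x^4 ↦ 81/16 x^4
applying this coordinatewise to f: exp(τθ) f = -(81/4)x^4 - (135/8)x^3 - 2

the image equals g(x) = -(81/4)x^4 - (135/8)x^3 - 2


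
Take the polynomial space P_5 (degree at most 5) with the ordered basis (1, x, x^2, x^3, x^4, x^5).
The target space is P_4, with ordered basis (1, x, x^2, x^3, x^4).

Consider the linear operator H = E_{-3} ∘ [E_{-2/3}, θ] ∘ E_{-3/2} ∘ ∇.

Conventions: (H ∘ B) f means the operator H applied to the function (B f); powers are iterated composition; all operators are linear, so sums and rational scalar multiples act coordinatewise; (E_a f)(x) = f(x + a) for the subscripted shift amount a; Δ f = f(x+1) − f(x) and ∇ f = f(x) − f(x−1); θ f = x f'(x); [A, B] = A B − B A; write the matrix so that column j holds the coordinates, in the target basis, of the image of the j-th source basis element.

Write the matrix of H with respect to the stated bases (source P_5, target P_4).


image of 1: 0
image of x: 0
image of x^2: -4/3
image of x^3: -4x + 68/3
image of x^4: -8x^2 + (272/3)x - 2318/9
image of x^5: -(40/3)x^3 + (680/3)x^2 - (11590/9)x + 198050/81
each image's coordinates form column j of the matrix

the matrix is [[0, 0, -4/3, 68/3, -2318/9, 198050/81]; [0, 0, 0, -4, 272/3, -11590/9]; [0, 0, 0, 0, -8, 680/3]; [0, 0, 0, 0, 0, -40/3]; [0, 0, 0, 0, 0, 0]] (rows listed top to bottom)


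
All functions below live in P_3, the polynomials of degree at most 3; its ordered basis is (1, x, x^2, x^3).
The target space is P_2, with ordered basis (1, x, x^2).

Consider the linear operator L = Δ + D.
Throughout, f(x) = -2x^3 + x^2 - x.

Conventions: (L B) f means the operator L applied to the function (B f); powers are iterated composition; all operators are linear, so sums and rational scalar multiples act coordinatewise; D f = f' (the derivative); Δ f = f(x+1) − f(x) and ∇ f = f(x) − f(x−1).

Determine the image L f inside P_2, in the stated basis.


g(x) = -12x^2 - 2x - 3

Δ f = -6x^2 - 4x - 2
D f = -6x^2 + 2x - 1
(Δ + D) f = -12x^2 - 2x - 3


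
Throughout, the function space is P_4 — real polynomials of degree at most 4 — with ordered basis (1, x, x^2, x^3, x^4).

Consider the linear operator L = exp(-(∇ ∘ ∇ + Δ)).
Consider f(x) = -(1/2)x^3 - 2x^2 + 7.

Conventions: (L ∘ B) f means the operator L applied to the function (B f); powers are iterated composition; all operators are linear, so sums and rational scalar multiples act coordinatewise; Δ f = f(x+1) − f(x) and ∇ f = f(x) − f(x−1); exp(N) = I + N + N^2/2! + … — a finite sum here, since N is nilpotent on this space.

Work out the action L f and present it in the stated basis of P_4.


the image equals g(x) = -(1/2)x^3 - (1/2)x^2 + 7x + 9/2

order-1 term: (3/2)x^2 + (17/2)x + 7/2
order-2 term: -(3/2)x - 13/2
order-3 term: 1/2
the series for exp(-(∇ ∘ ∇ + Δ)) f terminates at order 3
exp(-(∇ ∘ ∇ + Δ)) f = -(1/2)x^3 - (1/2)x^2 + 7x + 9/2


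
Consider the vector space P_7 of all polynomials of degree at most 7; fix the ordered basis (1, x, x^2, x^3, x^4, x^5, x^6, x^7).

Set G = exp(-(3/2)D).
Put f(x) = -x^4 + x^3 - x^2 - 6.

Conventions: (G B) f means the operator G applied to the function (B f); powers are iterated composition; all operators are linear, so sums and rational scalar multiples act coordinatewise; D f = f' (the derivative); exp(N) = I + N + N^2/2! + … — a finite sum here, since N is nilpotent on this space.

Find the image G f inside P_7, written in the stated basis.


order-1 term: 6x^3 - (9/2)x^2 + 3x
order-2 term: -(27/2)x^2 + (27/4)x - 9/4
order-3 term: (27/2)x - 27/8
order-4 term: -81/16
the series for exp(-(3/2)D) f terminates at order 4
exp(-(3/2)D) f = -x^4 + 7x^3 - 19x^2 + (93/4)x - 267/16

g(x) = -x^4 + 7x^3 - 19x^2 + (93/4)x - 267/16


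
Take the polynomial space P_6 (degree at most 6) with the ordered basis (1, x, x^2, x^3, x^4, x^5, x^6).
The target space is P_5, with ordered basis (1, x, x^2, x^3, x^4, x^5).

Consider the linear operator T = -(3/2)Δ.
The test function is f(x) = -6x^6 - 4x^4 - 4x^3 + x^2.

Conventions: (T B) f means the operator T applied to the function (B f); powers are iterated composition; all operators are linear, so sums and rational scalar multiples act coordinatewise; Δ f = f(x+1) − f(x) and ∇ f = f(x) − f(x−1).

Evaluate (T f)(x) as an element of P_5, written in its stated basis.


Δ f = -36x^5 - 90x^4 - 136x^3 - 126x^2 - 62x - 13
(-(3/2)Δ) f = 54x^5 + 135x^4 + 204x^3 + 189x^2 + 93x + 39/2

the image equals g(x) = 54x^5 + 135x^4 + 204x^3 + 189x^2 + 93x + 39/2


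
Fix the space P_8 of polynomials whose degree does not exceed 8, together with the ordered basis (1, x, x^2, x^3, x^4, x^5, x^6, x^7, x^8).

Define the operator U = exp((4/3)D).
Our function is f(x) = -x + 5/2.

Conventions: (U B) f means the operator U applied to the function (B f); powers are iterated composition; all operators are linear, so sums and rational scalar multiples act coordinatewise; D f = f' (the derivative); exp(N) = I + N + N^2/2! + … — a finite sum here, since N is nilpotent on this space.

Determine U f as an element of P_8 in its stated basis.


the image equals g(x) = -x + 7/6

order-1 term: -4/3
the series for exp((4/3)D) f terminates at order 1
exp((4/3)D) f = -x + 7/6


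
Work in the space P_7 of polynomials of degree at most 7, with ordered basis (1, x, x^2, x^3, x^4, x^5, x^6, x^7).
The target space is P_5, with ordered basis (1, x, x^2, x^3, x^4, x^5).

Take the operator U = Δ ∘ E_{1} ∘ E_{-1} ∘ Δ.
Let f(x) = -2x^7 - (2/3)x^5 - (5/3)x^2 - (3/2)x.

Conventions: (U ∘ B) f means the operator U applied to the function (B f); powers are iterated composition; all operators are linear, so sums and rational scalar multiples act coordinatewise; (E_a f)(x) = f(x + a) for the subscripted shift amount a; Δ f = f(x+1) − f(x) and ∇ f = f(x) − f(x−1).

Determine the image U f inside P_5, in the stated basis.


g(x) = -84x^5 - 420x^4 - (2980/3)x^3 - 1300x^2 - (2744/3)x - 826/3

Δ f = -14x^6 - 42x^5 - (220/3)x^4 - (230/3)x^3 - (146/3)x^2 - (62/3)x - 35/6
E_{-1} Δ f = -14x^6 + 42x^5 - (220/3)x^4 + (230/3)x^3 - (146/3)x^2 + 14x - 5/2
E_{1} E_{-1} Δ f = -14x^6 - 42x^5 - (220/3)x^4 - (230/3)x^3 - (146/3)x^2 - (62/3)x - 35/6
Δ (E_{1} ∘ E_{-1}) Δ f = -84x^5 - 420x^4 - (2980/3)x^3 - 1300x^2 - (2744/3)x - 826/3


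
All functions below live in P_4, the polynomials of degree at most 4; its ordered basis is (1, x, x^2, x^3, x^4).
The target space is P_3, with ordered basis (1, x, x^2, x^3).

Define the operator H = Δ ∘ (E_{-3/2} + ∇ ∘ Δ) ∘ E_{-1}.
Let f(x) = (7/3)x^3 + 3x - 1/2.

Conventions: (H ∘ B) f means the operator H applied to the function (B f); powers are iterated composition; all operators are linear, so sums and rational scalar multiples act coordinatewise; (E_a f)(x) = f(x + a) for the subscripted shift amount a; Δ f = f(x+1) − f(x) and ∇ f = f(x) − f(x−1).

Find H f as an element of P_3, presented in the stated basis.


E_{-1} f = (7/3)x^3 - 7x^2 + 10x - 35/6
E_{-3/2} E_{-1} f = (7/3)x^3 - (35/2)x^2 + (187/4)x - 1067/24
Δ E_{-1} f = 7x^2 - 7x + 16/3
∇ Δ E_{-1} f = 14x - 14
(E_{-3/2} + ∇ ∘ Δ) E_{-1} f = (7/3)x^3 - (35/2)x^2 + (243/4)x - 1403/24
Δ (E_{-3/2} + ∇ ∘ Δ) E_{-1} f = 7x^2 - 28x + 547/12

the image equals g(x) = 7x^2 - 28x + 547/12
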